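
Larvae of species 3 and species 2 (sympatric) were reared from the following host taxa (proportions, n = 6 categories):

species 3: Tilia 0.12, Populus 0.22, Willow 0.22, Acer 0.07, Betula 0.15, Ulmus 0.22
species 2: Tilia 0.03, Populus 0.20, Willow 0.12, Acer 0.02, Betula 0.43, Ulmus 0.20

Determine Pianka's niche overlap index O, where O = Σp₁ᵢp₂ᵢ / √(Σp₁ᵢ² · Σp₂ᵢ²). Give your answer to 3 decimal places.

Σ p₁ᵢp₂ᵢ = 0.0036 + 0.0440 + 0.0264 + 0.0014 + 0.0645 + 0.0440 = 0.1839
Σp_1ᵢ² = 0.12² + 0.22² + 0.22² + 0.07² + 0.15² + 0.22² = 0.0144 + 0.0484 + 0.0484 + 0.0049 + 0.0225 + 0.0484 = 0.1870
Σp_2ᵢ² = 0.03² + 0.20² + 0.12² + 0.02² + 0.43² + 0.20² = 0.0009 + 0.0400 + 0.0144 + 0.0004 + 0.1849 + 0.0400 = 0.2806
O = 0.1839 / √(0.1870 × 0.2806) = 0.1839 / 0.229068 = 0.80282

0.803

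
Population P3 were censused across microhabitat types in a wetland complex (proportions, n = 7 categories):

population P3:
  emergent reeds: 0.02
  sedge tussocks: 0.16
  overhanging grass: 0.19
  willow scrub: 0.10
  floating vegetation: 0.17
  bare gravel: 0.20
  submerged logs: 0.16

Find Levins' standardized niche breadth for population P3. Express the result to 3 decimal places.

Σpᵢ² = 0.02² + 0.16² + 0.19² + 0.10² + 0.17² + 0.20² + 0.16² = 0.0004 + 0.0256 + 0.0361 + 0.0100 + 0.0289 + 0.0400 + 0.0256 = 0.1666
B = 1 / 0.1666 = 6.00240
Bₛ = (B − 1)/(n − 1) = (6.00240 − 1)/(7 − 1) = 5.00240/6 = 0.83373

0.834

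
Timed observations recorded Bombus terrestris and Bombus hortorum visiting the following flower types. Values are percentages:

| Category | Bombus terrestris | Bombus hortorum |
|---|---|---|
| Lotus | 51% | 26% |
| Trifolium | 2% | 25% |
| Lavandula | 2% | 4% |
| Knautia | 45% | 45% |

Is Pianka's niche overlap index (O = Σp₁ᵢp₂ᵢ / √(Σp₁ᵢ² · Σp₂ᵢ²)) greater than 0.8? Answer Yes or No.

Convert percentages to proportions (divide by 100).
Σ p₁ᵢp₂ᵢ = 0.1326 + 0.0050 + 0.0008 + 0.2025 = 0.3409
Σp_1ᵢ² = 0.51² + 0.02² + 0.02² + 0.45² = 0.2601 + 0.0004 + 0.0004 + 0.2025 = 0.4634
Σp_2ᵢ² = 0.26² + 0.25² + 0.04² + 0.45² = 0.0676 + 0.0625 + 0.0016 + 0.2025 = 0.3342
O = 0.3409 / √(0.4634 × 0.3342) = 0.3409 / 0.39353 = 0.8663
O = 0.8663 > 0.8 → Yes.

Yes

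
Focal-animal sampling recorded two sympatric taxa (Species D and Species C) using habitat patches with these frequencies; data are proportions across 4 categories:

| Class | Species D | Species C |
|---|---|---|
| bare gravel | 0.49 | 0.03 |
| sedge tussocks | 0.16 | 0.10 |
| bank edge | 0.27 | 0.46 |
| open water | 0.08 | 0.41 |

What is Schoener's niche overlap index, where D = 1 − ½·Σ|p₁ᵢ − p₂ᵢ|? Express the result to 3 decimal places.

Σ|p₁ᵢ − p₂ᵢ| = 0.46 + 0.06 + 0.19 + 0.33 = 1.04
D = 1 − ½ × 1.04 = 1 − 0.520 = 0.48000

0.480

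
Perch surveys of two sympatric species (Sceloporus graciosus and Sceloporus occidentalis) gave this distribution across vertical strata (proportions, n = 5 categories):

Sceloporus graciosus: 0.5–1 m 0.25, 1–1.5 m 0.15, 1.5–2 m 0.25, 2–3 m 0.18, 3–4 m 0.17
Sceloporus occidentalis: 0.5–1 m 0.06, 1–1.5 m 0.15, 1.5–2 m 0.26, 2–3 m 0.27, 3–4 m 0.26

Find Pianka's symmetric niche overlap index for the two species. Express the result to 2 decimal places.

Σ p₁ᵢp₂ᵢ = 0.0150 + 0.0225 + 0.0650 + 0.0486 + 0.0442 = 0.1953
Σp_1ᵢ² = 0.25² + 0.15² + 0.25² + 0.18² + 0.17² = 0.0625 + 0.0225 + 0.0625 + 0.0324 + 0.0289 = 0.2088
Σp_2ᵢ² = 0.06² + 0.15² + 0.26² + 0.27² + 0.26² = 0.0036 + 0.0225 + 0.0676 + 0.0729 + 0.0676 = 0.2342
O = 0.1953 / √(0.2088 × 0.2342) = 0.1953 / 0.22114 = 0.8832

0.88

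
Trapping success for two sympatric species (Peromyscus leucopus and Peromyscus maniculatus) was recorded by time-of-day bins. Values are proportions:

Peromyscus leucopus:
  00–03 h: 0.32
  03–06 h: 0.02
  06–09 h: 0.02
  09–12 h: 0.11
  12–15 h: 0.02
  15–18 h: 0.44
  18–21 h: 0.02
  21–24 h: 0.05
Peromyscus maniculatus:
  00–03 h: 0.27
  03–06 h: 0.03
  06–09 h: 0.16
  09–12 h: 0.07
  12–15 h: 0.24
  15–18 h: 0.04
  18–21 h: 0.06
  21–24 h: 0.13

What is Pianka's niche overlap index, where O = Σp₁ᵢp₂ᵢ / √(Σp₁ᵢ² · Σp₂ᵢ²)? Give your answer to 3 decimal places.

Σ p₁ᵢp₂ᵢ = 0.0864 + 0.0006 + 0.0032 + 0.0077 + 0.0048 + 0.0176 + 0.0012 + 0.0065 = 0.1280
Σp_1ᵢ² = 0.32² + 0.02² + 0.02² + 0.11² + 0.02² + 0.44² + 0.02² + 0.05² = 0.1024 + 0.0004 + 0.0004 + 0.0121 + 0.0004 + 0.1936 + 0.0004 + 0.0025 = 0.3122
Σp_2ᵢ² = 0.27² + 0.03² + 0.16² + 0.07² + 0.24² + 0.04² + 0.06² + 0.13² = 0.0729 + 0.0009 + 0.0256 + 0.0049 + 0.0576 + 0.0016 + 0.0036 + 0.0169 = 0.1840
O = 0.1280 / √(0.3122 × 0.1840) = 0.1280 / 0.239676 = 0.53405

0.534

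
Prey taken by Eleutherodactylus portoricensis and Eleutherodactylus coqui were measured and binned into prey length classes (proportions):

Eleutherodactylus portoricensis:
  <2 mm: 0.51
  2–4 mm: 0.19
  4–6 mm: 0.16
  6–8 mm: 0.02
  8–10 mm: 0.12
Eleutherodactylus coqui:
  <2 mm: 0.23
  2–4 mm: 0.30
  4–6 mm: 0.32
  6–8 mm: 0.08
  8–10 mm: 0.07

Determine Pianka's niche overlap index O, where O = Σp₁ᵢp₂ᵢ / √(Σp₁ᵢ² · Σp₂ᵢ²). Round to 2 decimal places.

0.80

Σ p₁ᵢp₂ᵢ = 0.1173 + 0.0570 + 0.0512 + 0.0016 + 0.0084 = 0.2355
Σp_1ᵢ² = 0.51² + 0.19² + 0.16² + 0.02² + 0.12² = 0.2601 + 0.0361 + 0.0256 + 0.0004 + 0.0144 = 0.3366
Σp_2ᵢ² = 0.23² + 0.30² + 0.32² + 0.08² + 0.07² = 0.0529 + 0.0900 + 0.1024 + 0.0064 + 0.0049 = 0.2566
O = 0.2355 / √(0.3366 × 0.2566) = 0.2355 / 0.29389 = 0.8013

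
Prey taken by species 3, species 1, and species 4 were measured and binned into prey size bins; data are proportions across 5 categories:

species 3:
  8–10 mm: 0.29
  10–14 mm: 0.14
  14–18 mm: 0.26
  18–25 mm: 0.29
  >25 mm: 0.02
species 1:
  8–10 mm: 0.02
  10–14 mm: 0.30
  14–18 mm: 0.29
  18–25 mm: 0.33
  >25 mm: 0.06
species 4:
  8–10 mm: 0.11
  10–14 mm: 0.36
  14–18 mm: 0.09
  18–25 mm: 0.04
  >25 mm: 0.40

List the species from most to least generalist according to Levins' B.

species 3 > species 1 > species 4

Σp_3ᵢ² = 0.29² + 0.14² + 0.26² + 0.29² + 0.02² = 0.0841 + 0.0196 + 0.0676 + 0.0841 + 0.0004 = 0.2558
B_3 = 1 / 0.2558 = 3.9093
Σp_1ᵢ² = 0.02² + 0.30² + 0.29² + 0.33² + 0.06² = 0.0004 + 0.0900 + 0.0841 + 0.1089 + 0.0036 = 0.2870
B_1 = 1 / 0.2870 = 3.4843
Σp_4ᵢ² = 0.11² + 0.36² + 0.09² + 0.04² + 0.40² = 0.0121 + 0.1296 + 0.0081 + 0.0016 + 0.1600 = 0.3114
B_4 = 1 / 0.3114 = 3.2113
Ranking by B (broadest → narrowest): species 3 (3.91) > species 1 (3.48) > species 4 (3.21)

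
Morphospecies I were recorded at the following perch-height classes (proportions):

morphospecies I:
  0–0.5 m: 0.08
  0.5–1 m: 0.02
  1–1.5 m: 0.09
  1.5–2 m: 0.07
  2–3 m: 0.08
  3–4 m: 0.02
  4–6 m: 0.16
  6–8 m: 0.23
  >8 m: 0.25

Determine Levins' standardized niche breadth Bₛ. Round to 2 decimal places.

Σpᵢ² = 0.08² + 0.02² + 0.09² + 0.07² + 0.08² + 0.02² + 0.16² + 0.23² + 0.25² = 0.0064 + 0.0004 + 0.0081 + 0.0049 + 0.0064 + 0.0004 + 0.0256 + 0.0529 + 0.0625 = 0.1676
B = 1 / 0.1676 = 5.9666
Bₛ = (B − 1)/(n − 1) = (5.9666 − 1)/(9 − 1) = 4.9666/8 = 0.6208

0.62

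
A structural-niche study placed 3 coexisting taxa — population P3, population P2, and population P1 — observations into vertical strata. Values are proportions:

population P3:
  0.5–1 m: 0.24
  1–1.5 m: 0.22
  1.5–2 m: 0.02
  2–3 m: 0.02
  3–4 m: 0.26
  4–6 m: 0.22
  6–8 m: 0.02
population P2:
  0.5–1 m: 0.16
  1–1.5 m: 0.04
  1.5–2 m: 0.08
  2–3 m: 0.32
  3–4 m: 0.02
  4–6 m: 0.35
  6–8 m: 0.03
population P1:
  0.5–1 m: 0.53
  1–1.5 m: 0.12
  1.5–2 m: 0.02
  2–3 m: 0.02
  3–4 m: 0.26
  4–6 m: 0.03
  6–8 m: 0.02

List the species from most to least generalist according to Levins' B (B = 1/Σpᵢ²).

Σp_P3ᵢ² = 0.24² + 0.22² + 0.02² + 0.02² + 0.26² + 0.22² + 0.02² = 0.0576 + 0.0484 + 0.0004 + 0.0004 + 0.0676 + 0.0484 + 0.0004 = 0.2232
B_P3 = 1 / 0.2232 = 4.4803
Σp_P2ᵢ² = 0.16² + 0.04² + 0.08² + 0.32² + 0.02² + 0.35² + 0.03² = 0.0256 + 0.0016 + 0.0064 + 0.1024 + 0.0004 + 0.1225 + 0.0009 = 0.2598
B_P2 = 1 / 0.2598 = 3.8491
Σp_P1ᵢ² = 0.53² + 0.12² + 0.02² + 0.02² + 0.26² + 0.03² + 0.02² = 0.2809 + 0.0144 + 0.0004 + 0.0004 + 0.0676 + 0.0009 + 0.0004 = 0.3650
B_P1 = 1 / 0.3650 = 2.7397
Ranking by B (broadest → narrowest): population P3 (4.48) > population P2 (3.85) > population P1 (2.74)

population P3 > population P2 > population P1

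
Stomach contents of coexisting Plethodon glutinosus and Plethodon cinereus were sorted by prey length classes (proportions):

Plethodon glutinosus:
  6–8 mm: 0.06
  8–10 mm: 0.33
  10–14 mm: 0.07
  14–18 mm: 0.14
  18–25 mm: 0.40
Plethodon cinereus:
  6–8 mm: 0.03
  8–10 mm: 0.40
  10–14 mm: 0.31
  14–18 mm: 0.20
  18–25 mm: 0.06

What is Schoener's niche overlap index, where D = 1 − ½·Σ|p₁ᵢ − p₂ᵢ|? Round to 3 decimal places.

0.630

Σ|p₁ᵢ − p₂ᵢ| = 0.03 + 0.07 + 0.24 + 0.06 + 0.34 = 0.74
D = 1 − ½ × 0.74 = 1 − 0.370 = 0.63000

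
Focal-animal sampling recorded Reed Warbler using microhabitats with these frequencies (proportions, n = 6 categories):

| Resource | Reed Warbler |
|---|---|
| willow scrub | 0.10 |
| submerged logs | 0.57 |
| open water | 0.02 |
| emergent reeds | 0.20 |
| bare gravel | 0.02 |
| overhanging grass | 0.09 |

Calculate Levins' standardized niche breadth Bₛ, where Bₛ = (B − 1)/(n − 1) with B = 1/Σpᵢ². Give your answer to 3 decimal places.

0.321

Σpᵢ² = 0.10² + 0.57² + 0.02² + 0.20² + 0.02² + 0.09² = 0.0100 + 0.3249 + 0.0004 + 0.0400 + 0.0004 + 0.0081 = 0.3838
B = 1 / 0.3838 = 2.60552
Bₛ = (B − 1)/(n − 1) = (2.60552 − 1)/(6 − 1) = 1.60552/5 = 0.32110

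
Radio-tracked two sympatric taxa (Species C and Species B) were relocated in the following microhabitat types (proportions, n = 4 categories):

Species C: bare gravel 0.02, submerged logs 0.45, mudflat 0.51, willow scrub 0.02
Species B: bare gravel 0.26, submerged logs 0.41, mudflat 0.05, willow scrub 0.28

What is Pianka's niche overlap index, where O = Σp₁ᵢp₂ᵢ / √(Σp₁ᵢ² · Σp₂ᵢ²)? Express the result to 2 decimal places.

Σ p₁ᵢp₂ᵢ = 0.0052 + 0.1845 + 0.0255 + 0.0056 = 0.2208
Σp_1ᵢ² = 0.02² + 0.45² + 0.51² + 0.02² = 0.0004 + 0.2025 + 0.2601 + 0.0004 = 0.4634
Σp_2ᵢ² = 0.26² + 0.41² + 0.05² + 0.28² = 0.0676 + 0.1681 + 0.0025 + 0.0784 = 0.3166
O = 0.2208 / √(0.4634 × 0.3166) = 0.2208 / 0.38303 = 0.5765

0.58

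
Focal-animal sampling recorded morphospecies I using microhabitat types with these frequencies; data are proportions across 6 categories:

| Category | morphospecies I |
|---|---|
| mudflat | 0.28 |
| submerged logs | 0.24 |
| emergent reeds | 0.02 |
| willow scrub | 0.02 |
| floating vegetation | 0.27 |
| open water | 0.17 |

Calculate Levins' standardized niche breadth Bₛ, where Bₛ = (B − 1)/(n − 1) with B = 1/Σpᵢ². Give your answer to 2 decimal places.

Σpᵢ² = 0.28² + 0.24² + 0.02² + 0.02² + 0.27² + 0.17² = 0.0784 + 0.0576 + 0.0004 + 0.0004 + 0.0729 + 0.0289 = 0.2386
B = 1 / 0.2386 = 4.1911
Bₛ = (B − 1)/(n − 1) = (4.1911 − 1)/(6 − 1) = 3.1911/5 = 0.6382

0.64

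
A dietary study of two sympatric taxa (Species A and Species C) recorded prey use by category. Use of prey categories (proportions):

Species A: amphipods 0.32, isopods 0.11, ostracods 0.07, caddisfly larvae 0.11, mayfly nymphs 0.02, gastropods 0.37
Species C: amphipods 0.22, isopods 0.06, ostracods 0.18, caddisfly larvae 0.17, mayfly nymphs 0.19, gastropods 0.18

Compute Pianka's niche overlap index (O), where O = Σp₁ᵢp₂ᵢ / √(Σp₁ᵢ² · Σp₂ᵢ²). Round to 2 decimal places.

Σ p₁ᵢp₂ᵢ = 0.0704 + 0.0066 + 0.0126 + 0.0187 + 0.0038 + 0.0666 = 0.1787
Σp_1ᵢ² = 0.32² + 0.11² + 0.07² + 0.11² + 0.02² + 0.37² = 0.1024 + 0.0121 + 0.0049 + 0.0121 + 0.0004 + 0.1369 = 0.2688
Σp_2ᵢ² = 0.22² + 0.06² + 0.18² + 0.17² + 0.19² + 0.18² = 0.0484 + 0.0036 + 0.0324 + 0.0289 + 0.0361 + 0.0324 = 0.1818
O = 0.1787 / √(0.2688 × 0.1818) = 0.1787 / 0.22106 = 0.8084

0.81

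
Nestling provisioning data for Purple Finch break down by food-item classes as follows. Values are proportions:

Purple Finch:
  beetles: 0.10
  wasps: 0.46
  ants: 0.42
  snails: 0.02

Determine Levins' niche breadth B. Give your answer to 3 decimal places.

Σpᵢ² = 0.10² + 0.46² + 0.42² + 0.02² = 0.0100 + 0.2116 + 0.1764 + 0.0004 = 0.3984
B = 1 / 0.3984 = 2.51004

2.510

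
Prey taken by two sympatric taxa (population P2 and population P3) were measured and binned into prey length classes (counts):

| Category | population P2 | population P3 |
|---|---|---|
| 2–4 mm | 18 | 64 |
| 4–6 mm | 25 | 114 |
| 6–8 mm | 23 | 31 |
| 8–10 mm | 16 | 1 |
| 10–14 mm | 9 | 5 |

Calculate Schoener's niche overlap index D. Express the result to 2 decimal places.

0.64

Proportions for population P2 (n=91): 18/91=0.1978, 25/91=0.2747, 23/91=0.2527, 16/91=0.1758, 9/91=0.0989
Proportions for population P3 (n=215): 64/215=0.2977, 114/215=0.5302, 31/215=0.1442, 1/215=0.0047, 5/215=0.0233
Σ|p₁ᵢ − p₂ᵢ| = 0.0999 + 0.2555 + 0.1085 + 0.1711 + 0.0756 = 0.7106
D = 1 − ½ × 0.7106 = 1 − 0.35530 = 0.64470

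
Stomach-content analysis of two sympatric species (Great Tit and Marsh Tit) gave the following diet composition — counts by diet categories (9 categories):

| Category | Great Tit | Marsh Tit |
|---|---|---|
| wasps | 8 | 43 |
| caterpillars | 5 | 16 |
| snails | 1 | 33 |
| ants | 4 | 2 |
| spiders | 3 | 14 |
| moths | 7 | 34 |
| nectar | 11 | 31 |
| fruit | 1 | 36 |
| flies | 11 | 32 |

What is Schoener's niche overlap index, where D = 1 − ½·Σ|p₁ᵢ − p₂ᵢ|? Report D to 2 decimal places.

Proportions for Great Tit (n=51): 8/51=0.1569, 5/51=0.0980, 1/51=0.0196, 4/51=0.0784, 3/51=0.0588, 7/51=0.1373, 11/51=0.2157, 1/51=0.0196, 11/51=0.2157
Proportions for Marsh Tit (n=241): 43/241=0.1784, 16/241=0.0664, 33/241=0.1369, 2/241=0.0083, 14/241=0.0581, 34/241=0.1411, 31/241=0.1286, 36/241=0.1494, 32/241=0.1328
Σ|p₁ᵢ − p₂ᵢ| = 0.0215 + 0.0316 + 0.1173 + 0.0701 + 0.0007 + 0.0038 + 0.0871 + 0.1298 + 0.0829 = 0.5448
D = 1 − ½ × 0.5448 = 1 − 0.27240 = 0.72760

0.73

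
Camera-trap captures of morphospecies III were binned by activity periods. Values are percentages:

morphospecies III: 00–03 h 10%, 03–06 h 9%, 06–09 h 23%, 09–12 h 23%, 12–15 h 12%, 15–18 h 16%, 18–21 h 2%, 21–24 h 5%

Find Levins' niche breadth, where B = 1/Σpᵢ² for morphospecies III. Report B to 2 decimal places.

6.00

Convert percentages to proportions (divide by 100).
Σpᵢ² = 0.10² + 0.09² + 0.23² + 0.23² + 0.12² + 0.16² + 0.02² + 0.05² = 0.0100 + 0.0081 + 0.0529 + 0.0529 + 0.0144 + 0.0256 + 0.0004 + 0.0025 = 0.1668
B = 1 / 0.1668 = 5.9952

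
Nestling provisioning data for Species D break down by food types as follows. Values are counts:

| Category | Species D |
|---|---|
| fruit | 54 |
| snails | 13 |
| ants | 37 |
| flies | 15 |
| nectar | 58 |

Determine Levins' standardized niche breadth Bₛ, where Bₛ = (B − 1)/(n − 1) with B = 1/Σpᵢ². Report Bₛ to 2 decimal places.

0.72

Proportions for Species D (n=177): 54/177=0.3051, 13/177=0.0734, 37/177=0.2090, 15/177=0.0847, 58/177=0.3277
Σpᵢ² = 0.3051² + 0.0734² + 0.2090² + 0.0847² + 0.3277² = 0.093086 + 0.005388 + 0.043681 + 0.007174 + 0.107387 = 0.256716
B = 1 / 0.256716 = 3.8954
Bₛ = (B − 1)/(n − 1) = (3.8954 − 1)/(5 − 1) = 2.8954/4 = 0.7239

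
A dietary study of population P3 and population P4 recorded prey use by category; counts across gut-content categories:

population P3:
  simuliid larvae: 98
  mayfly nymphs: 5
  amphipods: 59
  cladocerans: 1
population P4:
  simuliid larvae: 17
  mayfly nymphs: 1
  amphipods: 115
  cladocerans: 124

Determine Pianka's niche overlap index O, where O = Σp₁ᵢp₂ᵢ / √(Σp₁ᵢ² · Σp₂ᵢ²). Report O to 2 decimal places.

Proportions for population P3 (n=163): 98/163=0.6012, 5/163=0.0307, 59/163=0.3620, 1/163=0.0061
Proportions for population P4 (n=257): 17/257=0.0661, 1/257=0.0039, 115/257=0.4475, 124/257=0.4825
Σ p₁ᵢp₂ᵢ = 0.039739 + 0.000120 + 0.161995 + 0.002943 = 0.204797
Σp_1ᵢ² = 0.6012² + 0.0307² + 0.3620² + 0.0061² = 0.361441 + 0.000942 + 0.131044 + 0.000037 = 0.493464
Σp_2ᵢ² = 0.0661² + 0.0039² + 0.4475² + 0.4825² = 0.004369 + 0.000015 + 0.200256 + 0.232806 = 0.437446
O = 0.204797 / √(0.493464 × 0.437446) = 0.204797 / 0.4646115 = 0.4408

0.44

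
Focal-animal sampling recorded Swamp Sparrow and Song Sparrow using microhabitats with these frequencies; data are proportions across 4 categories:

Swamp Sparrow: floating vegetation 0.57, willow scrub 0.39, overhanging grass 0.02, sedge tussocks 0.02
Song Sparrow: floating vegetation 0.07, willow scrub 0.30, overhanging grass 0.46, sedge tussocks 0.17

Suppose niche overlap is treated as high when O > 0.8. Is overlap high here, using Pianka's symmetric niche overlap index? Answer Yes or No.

Σ p₁ᵢp₂ᵢ = 0.0399 + 0.1170 + 0.0092 + 0.0034 = 0.1695
Σp_1ᵢ² = 0.57² + 0.39² + 0.02² + 0.02² = 0.3249 + 0.1521 + 0.0004 + 0.0004 = 0.4778
Σp_2ᵢ² = 0.07² + 0.30² + 0.46² + 0.17² = 0.0049 + 0.0900 + 0.2116 + 0.0289 = 0.3354
O = 0.1695 / √(0.4778 × 0.3354) = 0.1695 / 0.40032 = 0.4234
O = 0.4234 < 0.8 → No.

No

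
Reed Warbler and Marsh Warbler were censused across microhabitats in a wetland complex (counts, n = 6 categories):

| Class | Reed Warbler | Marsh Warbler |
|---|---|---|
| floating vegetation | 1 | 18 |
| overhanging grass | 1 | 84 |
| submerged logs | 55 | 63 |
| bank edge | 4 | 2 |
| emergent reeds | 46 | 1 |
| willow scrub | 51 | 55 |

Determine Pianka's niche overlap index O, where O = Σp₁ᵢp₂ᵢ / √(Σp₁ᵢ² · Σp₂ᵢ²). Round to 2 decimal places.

Proportions for Reed Warbler (n=158): 1/158=0.0063, 1/158=0.0063, 55/158=0.3481, 4/158=0.0253, 46/158=0.2911, 51/158=0.3228
Proportions for Marsh Warbler (n=223): 18/223=0.0807, 84/223=0.3767, 63/223=0.2825, 2/223=0.0090, 1/223=0.0045, 55/223=0.2466
Σ p₁ᵢp₂ᵢ = 0.000508 + 0.002373 + 0.098338 + 0.000228 + 0.001310 + 0.079602 = 0.182359
Σp_1ᵢ² = 0.0063² + 0.0063² + 0.3481² + 0.0253² + 0.2911² + 0.3228² = 0.000040 + 0.000040 + 0.121174 + 0.000640 + 0.084739 + 0.104200 = 0.310833
Σp_2ᵢ² = 0.0807² + 0.3767² + 0.2825² + 0.0090² + 0.0045² + 0.2466² = 0.006512 + 0.141903 + 0.079806 + 0.000081 + 0.000020 + 0.060812 = 0.289134
O = 0.182359 / √(0.310833 × 0.289134) = 0.182359 / 0.2997872 = 0.6083

0.61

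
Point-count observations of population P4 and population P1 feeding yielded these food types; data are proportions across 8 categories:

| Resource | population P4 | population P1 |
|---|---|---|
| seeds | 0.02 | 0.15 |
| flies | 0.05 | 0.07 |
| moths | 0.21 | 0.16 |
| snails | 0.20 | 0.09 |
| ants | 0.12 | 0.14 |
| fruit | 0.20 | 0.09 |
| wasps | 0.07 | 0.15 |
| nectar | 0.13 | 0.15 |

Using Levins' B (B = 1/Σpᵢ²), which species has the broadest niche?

population P1

Σp_P4ᵢ² = 0.02² + 0.05² + 0.21² + 0.20² + 0.12² + 0.20² + 0.07² + 0.13² = 0.0004 + 0.0025 + 0.0441 + 0.0400 + 0.0144 + 0.0400 + 0.0049 + 0.0169 = 0.1632
B_P4 = 1 / 0.1632 = 6.1275
Σp_P1ᵢ² = 0.15² + 0.07² + 0.16² + 0.09² + 0.14² + 0.09² + 0.15² + 0.15² = 0.0225 + 0.0049 + 0.0256 + 0.0081 + 0.0196 + 0.0081 + 0.0225 + 0.0225 = 0.1338
B_P1 = 1 / 0.1338 = 7.4738
Highest B → broadest niche (most generalist): population P1 (B = 7.47).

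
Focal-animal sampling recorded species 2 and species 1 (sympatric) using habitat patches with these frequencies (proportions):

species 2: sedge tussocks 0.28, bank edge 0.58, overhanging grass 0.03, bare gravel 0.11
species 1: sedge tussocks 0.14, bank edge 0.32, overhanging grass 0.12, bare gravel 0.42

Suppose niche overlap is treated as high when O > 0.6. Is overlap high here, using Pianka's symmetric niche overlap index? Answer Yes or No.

Σ p₁ᵢp₂ᵢ = 0.0392 + 0.1856 + 0.0036 + 0.0462 = 0.2746
Σp_1ᵢ² = 0.28² + 0.58² + 0.03² + 0.11² = 0.0784 + 0.3364 + 0.0009 + 0.0121 = 0.4278
Σp_2ᵢ² = 0.14² + 0.32² + 0.12² + 0.42² = 0.0196 + 0.1024 + 0.0144 + 0.1764 = 0.3128
O = 0.2746 / √(0.4278 × 0.3128) = 0.2746 / 0.36581 = 0.7507
O = 0.7507 > 0.6 → Yes.

Yes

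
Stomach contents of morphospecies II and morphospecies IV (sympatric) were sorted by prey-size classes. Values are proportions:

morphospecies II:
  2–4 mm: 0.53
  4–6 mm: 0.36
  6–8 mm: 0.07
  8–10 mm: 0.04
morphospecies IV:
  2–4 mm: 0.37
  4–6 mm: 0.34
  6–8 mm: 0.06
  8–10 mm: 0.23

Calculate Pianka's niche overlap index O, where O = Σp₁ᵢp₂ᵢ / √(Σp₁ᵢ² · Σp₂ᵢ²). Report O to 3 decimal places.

0.925

Σ p₁ᵢp₂ᵢ = 0.1961 + 0.1224 + 0.0042 + 0.0092 = 0.3319
Σp_1ᵢ² = 0.53² + 0.36² + 0.07² + 0.04² = 0.2809 + 0.1296 + 0.0049 + 0.0016 = 0.4170
Σp_2ᵢ² = 0.37² + 0.34² + 0.06² + 0.23² = 0.1369 + 0.1156 + 0.0036 + 0.0529 = 0.3090
O = 0.3319 / √(0.4170 × 0.3090) = 0.3319 / 0.358961 = 0.92461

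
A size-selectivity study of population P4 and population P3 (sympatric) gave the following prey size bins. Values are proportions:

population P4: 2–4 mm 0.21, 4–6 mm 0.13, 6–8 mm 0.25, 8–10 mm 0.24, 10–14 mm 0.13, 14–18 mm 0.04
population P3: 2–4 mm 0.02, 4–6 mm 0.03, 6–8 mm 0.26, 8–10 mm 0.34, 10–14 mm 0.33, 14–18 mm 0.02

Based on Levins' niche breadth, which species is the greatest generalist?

Σp_P4ᵢ² = 0.21² + 0.13² + 0.25² + 0.24² + 0.13² + 0.04² = 0.0441 + 0.0169 + 0.0625 + 0.0576 + 0.0169 + 0.0016 = 0.1996
B_P4 = 1 / 0.1996 = 5.0100
Σp_P3ᵢ² = 0.02² + 0.03² + 0.26² + 0.34² + 0.33² + 0.02² = 0.0004 + 0.0009 + 0.0676 + 0.1156 + 0.1089 + 0.0004 = 0.2938
B_P3 = 1 / 0.2938 = 3.4037
Highest B → broadest niche (most generalist): population P4 (B = 5.01).

population P4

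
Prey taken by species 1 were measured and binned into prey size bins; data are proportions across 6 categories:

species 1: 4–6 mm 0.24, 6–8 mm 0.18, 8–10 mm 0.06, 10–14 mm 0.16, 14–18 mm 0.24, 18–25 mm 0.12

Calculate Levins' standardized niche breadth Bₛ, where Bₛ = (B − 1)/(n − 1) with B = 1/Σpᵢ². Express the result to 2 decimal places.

0.85

Σpᵢ² = 0.24² + 0.18² + 0.06² + 0.16² + 0.24² + 0.12² = 0.0576 + 0.0324 + 0.0036 + 0.0256 + 0.0576 + 0.0144 = 0.1912
B = 1 / 0.1912 = 5.2301
Bₛ = (B − 1)/(n − 1) = (5.2301 − 1)/(6 − 1) = 4.2301/5 = 0.8460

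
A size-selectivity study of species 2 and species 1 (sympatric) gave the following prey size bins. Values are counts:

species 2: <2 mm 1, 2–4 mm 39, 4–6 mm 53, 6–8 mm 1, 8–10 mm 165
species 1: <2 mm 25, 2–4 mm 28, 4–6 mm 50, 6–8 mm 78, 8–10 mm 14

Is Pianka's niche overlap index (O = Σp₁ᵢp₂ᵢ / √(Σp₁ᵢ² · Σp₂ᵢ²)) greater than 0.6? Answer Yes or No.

No

Proportions for species 2 (n=259): 1/259=0.0039, 39/259=0.1506, 53/259=0.2046, 1/259=0.0039, 165/259=0.6371
Proportions for species 1 (n=195): 25/195=0.1282, 28/195=0.1436, 50/195=0.2564, 78/195=0.4000, 14/195=0.0718
Σ p₁ᵢp₂ᵢ = 0.000500 + 0.021626 + 0.052459 + 0.001560 + 0.045744 = 0.121889
Σp_1ᵢ² = 0.0039² + 0.1506² + 0.2046² + 0.0039² + 0.6371² = 0.000015 + 0.022680 + 0.041861 + 0.000015 + 0.405896 = 0.470467
Σp_2ᵢ² = 0.1282² + 0.1436² + 0.2564² + 0.4000² + 0.0718² = 0.016435 + 0.020621 + 0.065741 + 0.160000 + 0.005155 = 0.267952
O = 0.121889 / √(0.470467 × 0.267952) = 0.121889 / 0.3550529 = 0.3433
O = 0.3433 < 0.6 → No.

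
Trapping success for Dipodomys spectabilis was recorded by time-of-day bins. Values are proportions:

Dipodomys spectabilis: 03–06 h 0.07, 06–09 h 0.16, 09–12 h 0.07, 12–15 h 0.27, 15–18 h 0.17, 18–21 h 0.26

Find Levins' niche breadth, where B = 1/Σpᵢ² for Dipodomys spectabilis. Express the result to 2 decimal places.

4.88

Σpᵢ² = 0.07² + 0.16² + 0.07² + 0.27² + 0.17² + 0.26² = 0.0049 + 0.0256 + 0.0049 + 0.0729 + 0.0289 + 0.0676 = 0.2048
B = 1 / 0.2048 = 4.8828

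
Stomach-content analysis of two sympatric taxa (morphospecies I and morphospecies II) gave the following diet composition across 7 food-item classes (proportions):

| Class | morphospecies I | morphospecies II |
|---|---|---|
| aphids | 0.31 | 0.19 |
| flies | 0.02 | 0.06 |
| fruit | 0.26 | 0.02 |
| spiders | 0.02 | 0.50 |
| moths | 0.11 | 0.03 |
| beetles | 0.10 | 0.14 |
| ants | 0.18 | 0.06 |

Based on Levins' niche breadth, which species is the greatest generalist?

Σp_Iᵢ² = 0.31² + 0.02² + 0.26² + 0.02² + 0.11² + 0.10² + 0.18² = 0.0961 + 0.0004 + 0.0676 + 0.0004 + 0.0121 + 0.0100 + 0.0324 = 0.2190
B_I = 1 / 0.2190 = 4.5662
Σp_IIᵢ² = 0.19² + 0.06² + 0.02² + 0.50² + 0.03² + 0.14² + 0.06² = 0.0361 + 0.0036 + 0.0004 + 0.2500 + 0.0009 + 0.0196 + 0.0036 = 0.3142
B_II = 1 / 0.3142 = 3.1827
Highest B → broadest niche (most generalist): morphospecies I (B = 4.57).

morphospecies I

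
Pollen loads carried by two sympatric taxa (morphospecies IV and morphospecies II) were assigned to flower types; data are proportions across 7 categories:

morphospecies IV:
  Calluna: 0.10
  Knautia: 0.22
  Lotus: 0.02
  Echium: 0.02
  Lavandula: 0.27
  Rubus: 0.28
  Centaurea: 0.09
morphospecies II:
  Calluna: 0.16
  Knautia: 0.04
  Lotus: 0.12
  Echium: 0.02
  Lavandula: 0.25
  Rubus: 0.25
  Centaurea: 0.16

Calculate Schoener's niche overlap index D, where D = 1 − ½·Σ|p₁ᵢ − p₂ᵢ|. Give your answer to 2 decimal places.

Σ|p₁ᵢ − p₂ᵢ| = 0.06 + 0.18 + 0.10 + 0.00 + 0.02 + 0.03 + 0.07 = 0.46
D = 1 − ½ × 0.46 = 1 − 0.230 = 0.7700

0.77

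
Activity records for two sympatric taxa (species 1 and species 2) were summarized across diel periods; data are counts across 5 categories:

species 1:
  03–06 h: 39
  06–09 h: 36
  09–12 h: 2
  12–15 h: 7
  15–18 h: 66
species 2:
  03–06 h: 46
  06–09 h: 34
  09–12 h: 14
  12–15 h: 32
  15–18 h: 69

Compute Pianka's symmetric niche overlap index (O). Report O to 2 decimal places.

0.96

Proportions for species 1 (n=150): 39/150=0.2600, 36/150=0.2400, 2/150=0.0133, 7/150=0.0467, 66/150=0.4400
Proportions for species 2 (n=195): 46/195=0.2359, 34/195=0.1744, 14/195=0.0718, 32/195=0.1641, 69/195=0.3538
Σ p₁ᵢp₂ᵢ = 0.061334 + 0.041856 + 0.000955 + 0.007663 + 0.155672 = 0.267480
Σp_1ᵢ² = 0.2600² + 0.2400² + 0.0133² + 0.0467² + 0.4400² = 0.067600 + 0.057600 + 0.000177 + 0.002181 + 0.193600 = 0.321158
Σp_2ᵢ² = 0.2359² + 0.1744² + 0.0718² + 0.1641² + 0.3538² = 0.055649 + 0.030415 + 0.005155 + 0.026929 + 0.125174 = 0.243322
O = 0.267480 / √(0.321158 × 0.243322) = 0.267480 / 0.2795439 = 0.9568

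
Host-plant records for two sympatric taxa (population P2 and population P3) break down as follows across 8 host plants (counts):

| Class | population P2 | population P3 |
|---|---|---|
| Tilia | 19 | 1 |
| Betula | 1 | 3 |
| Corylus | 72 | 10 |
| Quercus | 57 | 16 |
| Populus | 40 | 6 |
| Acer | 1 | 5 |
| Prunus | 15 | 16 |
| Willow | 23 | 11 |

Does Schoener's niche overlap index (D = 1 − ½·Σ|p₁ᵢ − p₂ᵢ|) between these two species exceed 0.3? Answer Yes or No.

Yes

Proportions for population P2 (n=228): 19/228=0.0833, 1/228=0.0044, 72/228=0.3158, 57/228=0.2500, 40/228=0.1754, 1/228=0.0044, 15/228=0.0658, 23/228=0.1009
Proportions for population P3 (n=68): 1/68=0.0147, 3/68=0.0441, 10/68=0.1471, 16/68=0.2353, 6/68=0.0882, 5/68=0.0735, 16/68=0.2353, 11/68=0.1618
Σ|p₁ᵢ − p₂ᵢ| = 0.0686 + 0.0397 + 0.1687 + 0.0147 + 0.0872 + 0.0691 + 0.1695 + 0.0609 = 0.6784
D = 1 − ½ × 0.6784 = 1 − 0.33920 = 0.66080
D = 0.66080 > 0.3 → Yes.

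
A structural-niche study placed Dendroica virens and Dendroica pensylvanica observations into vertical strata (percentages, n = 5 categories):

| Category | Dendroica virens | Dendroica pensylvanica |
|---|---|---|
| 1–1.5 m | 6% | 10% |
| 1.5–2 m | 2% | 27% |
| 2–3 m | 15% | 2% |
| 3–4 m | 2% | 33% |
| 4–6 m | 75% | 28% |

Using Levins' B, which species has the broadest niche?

Convert percentages to proportions (divide by 100).
Σp_vireᵢ² = 0.06² + 0.02² + 0.15² + 0.02² + 0.75² = 0.0036 + 0.0004 + 0.0225 + 0.0004 + 0.5625 = 0.5894
B_vire = 1 / 0.5894 = 1.6966
Σp_pensᵢ² = 0.10² + 0.27² + 0.02² + 0.33² + 0.28² = 0.0100 + 0.0729 + 0.0004 + 0.1089 + 0.0784 = 0.2706
B_pens = 1 / 0.2706 = 3.6955
Highest B → broadest niche (most generalist): Dendroica pensylvanica (B = 3.70).

Dendroica pensylvanica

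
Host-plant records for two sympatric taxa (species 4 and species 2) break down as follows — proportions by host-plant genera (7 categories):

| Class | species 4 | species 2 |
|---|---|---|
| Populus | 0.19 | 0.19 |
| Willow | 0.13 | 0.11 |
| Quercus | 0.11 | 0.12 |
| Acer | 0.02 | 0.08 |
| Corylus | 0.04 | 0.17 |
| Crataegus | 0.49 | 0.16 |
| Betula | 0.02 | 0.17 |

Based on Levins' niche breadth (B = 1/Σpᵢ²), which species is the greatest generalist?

Σp_4ᵢ² = 0.19² + 0.13² + 0.11² + 0.02² + 0.04² + 0.49² + 0.02² = 0.0361 + 0.0169 + 0.0121 + 0.0004 + 0.0016 + 0.2401 + 0.0004 = 0.3076
B_4 = 1 / 0.3076 = 3.2510
Σp_2ᵢ² = 0.19² + 0.11² + 0.12² + 0.08² + 0.17² + 0.16² + 0.17² = 0.0361 + 0.0121 + 0.0144 + 0.0064 + 0.0289 + 0.0256 + 0.0289 = 0.1524
B_2 = 1 / 0.1524 = 6.5617
Highest B → broadest niche (most generalist): species 2 (B = 6.56).

species 2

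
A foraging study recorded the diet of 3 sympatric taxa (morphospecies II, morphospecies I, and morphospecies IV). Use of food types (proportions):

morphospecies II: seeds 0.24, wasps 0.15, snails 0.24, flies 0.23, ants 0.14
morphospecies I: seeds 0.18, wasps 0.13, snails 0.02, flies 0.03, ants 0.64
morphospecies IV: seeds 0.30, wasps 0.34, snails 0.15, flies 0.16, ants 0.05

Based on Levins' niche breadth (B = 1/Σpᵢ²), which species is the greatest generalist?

Σp_IIᵢ² = 0.24² + 0.15² + 0.24² + 0.23² + 0.14² = 0.0576 + 0.0225 + 0.0576 + 0.0529 + 0.0196 = 0.2102
B_II = 1 / 0.2102 = 4.7574
Σp_Iᵢ² = 0.18² + 0.13² + 0.02² + 0.03² + 0.64² = 0.0324 + 0.0169 + 0.0004 + 0.0009 + 0.4096 = 0.4602
B_I = 1 / 0.4602 = 2.1730
Σp_IVᵢ² = 0.30² + 0.34² + 0.15² + 0.16² + 0.05² = 0.0900 + 0.1156 + 0.0225 + 0.0256 + 0.0025 = 0.2562
B_IV = 1 / 0.2562 = 3.9032
Highest B → broadest niche (most generalist): morphospecies II (B = 4.76).

morphospecies II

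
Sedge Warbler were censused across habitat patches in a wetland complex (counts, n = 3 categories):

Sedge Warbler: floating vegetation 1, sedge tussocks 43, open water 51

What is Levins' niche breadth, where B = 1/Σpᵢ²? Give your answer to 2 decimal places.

2.03

Proportions for Sedge Warbler (n=95): 1/95=0.0105, 43/95=0.4526, 51/95=0.5368
Σpᵢ² = 0.0105² + 0.4526² + 0.5368² = 0.000110 + 0.204847 + 0.288154 = 0.493111
B = 1 / 0.493111 = 2.0279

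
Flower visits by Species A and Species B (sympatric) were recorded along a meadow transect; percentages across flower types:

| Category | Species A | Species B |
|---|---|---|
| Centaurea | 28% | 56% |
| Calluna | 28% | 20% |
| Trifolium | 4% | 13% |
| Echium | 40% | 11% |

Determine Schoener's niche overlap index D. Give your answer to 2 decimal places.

0.63

Convert percentages to proportions (divide by 100).
Σ|p₁ᵢ − p₂ᵢ| = 0.28 + 0.08 + 0.09 + 0.29 = 0.74
D = 1 − ½ × 0.74 = 1 − 0.370 = 0.6300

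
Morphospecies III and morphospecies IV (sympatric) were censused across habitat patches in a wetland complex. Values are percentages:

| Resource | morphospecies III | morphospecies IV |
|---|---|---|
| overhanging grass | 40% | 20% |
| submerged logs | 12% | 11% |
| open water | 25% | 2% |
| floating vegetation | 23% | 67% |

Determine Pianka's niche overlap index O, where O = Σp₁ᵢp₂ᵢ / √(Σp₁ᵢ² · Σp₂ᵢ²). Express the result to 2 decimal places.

Convert percentages to proportions (divide by 100).
Σ p₁ᵢp₂ᵢ = 0.0800 + 0.0132 + 0.0050 + 0.1541 = 0.2523
Σp_1ᵢ² = 0.40² + 0.12² + 0.25² + 0.23² = 0.1600 + 0.0144 + 0.0625 + 0.0529 = 0.2898
Σp_2ᵢ² = 0.20² + 0.11² + 0.02² + 0.67² = 0.0400 + 0.0121 + 0.0004 + 0.4489 = 0.5014
O = 0.2523 / √(0.2898 × 0.5014) = 0.2523 / 0.38119 = 0.6619

0.66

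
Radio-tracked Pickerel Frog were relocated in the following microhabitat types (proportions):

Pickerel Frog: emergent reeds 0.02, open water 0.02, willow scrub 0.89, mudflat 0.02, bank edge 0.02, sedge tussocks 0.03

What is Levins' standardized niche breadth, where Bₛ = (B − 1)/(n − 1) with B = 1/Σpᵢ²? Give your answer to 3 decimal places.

0.052

Σpᵢ² = 0.02² + 0.02² + 0.89² + 0.02² + 0.02² + 0.03² = 0.0004 + 0.0004 + 0.7921 + 0.0004 + 0.0004 + 0.0009 = 0.7946
B = 1 / 0.7946 = 1.25849
Bₛ = (B − 1)/(n − 1) = (1.25849 − 1)/(6 − 1) = 0.25849/5 = 0.05170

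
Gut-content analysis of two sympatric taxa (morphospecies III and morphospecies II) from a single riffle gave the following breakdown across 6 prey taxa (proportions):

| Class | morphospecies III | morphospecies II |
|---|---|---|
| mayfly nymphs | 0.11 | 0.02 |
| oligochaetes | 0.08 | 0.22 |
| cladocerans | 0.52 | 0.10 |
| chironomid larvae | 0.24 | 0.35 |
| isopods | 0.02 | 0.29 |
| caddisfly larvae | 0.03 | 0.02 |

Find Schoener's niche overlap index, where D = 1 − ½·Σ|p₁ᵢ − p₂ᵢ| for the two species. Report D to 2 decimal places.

0.48

Σ|p₁ᵢ − p₂ᵢ| = 0.09 + 0.14 + 0.42 + 0.11 + 0.27 + 0.01 = 1.04
D = 1 − ½ × 1.04 = 1 − 0.520 = 0.4800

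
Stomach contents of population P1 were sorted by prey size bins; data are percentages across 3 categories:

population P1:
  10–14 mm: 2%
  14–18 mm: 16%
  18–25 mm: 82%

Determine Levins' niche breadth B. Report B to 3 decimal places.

1.432

Convert percentages to proportions (divide by 100).
Σpᵢ² = 0.02² + 0.16² + 0.82² = 0.0004 + 0.0256 + 0.6724 = 0.6984
B = 1 / 0.6984 = 1.43184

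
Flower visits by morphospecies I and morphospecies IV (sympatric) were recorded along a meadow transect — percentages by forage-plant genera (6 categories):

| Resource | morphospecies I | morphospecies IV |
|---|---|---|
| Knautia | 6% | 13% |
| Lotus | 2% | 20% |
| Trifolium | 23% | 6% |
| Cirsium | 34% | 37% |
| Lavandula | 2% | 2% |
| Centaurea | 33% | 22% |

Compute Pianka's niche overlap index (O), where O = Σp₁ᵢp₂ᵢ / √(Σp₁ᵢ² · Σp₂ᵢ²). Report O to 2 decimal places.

Convert percentages to proportions (divide by 100).
Σ p₁ᵢp₂ᵢ = 0.0078 + 0.0040 + 0.0138 + 0.1258 + 0.0004 + 0.0726 = 0.2244
Σp_1ᵢ² = 0.06² + 0.02² + 0.23² + 0.34² + 0.02² + 0.33² = 0.0036 + 0.0004 + 0.0529 + 0.1156 + 0.0004 + 0.1089 = 0.2818
Σp_2ᵢ² = 0.13² + 0.20² + 0.06² + 0.37² + 0.02² + 0.22² = 0.0169 + 0.0400 + 0.0036 + 0.1369 + 0.0004 + 0.0484 = 0.2462
O = 0.2244 / √(0.2818 × 0.2462) = 0.2244 / 0.26340 = 0.8519

0.85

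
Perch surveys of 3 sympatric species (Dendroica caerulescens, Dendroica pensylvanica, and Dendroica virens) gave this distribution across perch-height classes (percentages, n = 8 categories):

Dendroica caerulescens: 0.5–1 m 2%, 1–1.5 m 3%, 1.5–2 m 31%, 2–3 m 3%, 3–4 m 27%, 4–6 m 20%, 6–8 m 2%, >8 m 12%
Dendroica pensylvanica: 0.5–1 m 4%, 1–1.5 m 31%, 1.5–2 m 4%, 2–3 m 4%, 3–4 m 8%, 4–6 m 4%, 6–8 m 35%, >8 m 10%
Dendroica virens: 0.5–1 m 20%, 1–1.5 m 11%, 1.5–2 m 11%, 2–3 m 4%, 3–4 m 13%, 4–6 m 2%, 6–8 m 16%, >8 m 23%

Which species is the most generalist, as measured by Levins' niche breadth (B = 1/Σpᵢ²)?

Convert percentages to proportions (divide by 100).
Σp_caerᵢ² = 0.02² + 0.03² + 0.31² + 0.03² + 0.27² + 0.20² + 0.02² + 0.12² = 0.0004 + 0.0009 + 0.0961 + 0.0009 + 0.0729 + 0.0400 + 0.0004 + 0.0144 = 0.2260
B_caer = 1 / 0.2260 = 4.4248
Σp_pensᵢ² = 0.04² + 0.31² + 0.04² + 0.04² + 0.08² + 0.04² + 0.35² + 0.10² = 0.0016 + 0.0961 + 0.0016 + 0.0016 + 0.0064 + 0.0016 + 0.1225 + 0.0100 = 0.2414
B_pens = 1 / 0.2414 = 4.1425
Σp_vireᵢ² = 0.20² + 0.11² + 0.11² + 0.04² + 0.13² + 0.02² + 0.16² + 0.23² = 0.0400 + 0.0121 + 0.0121 + 0.0016 + 0.0169 + 0.0004 + 0.0256 + 0.0529 = 0.1616
B_vire = 1 / 0.1616 = 6.1881
Highest B → broadest niche (most generalist): Dendroica virens (B = 6.19).

Dendroica virens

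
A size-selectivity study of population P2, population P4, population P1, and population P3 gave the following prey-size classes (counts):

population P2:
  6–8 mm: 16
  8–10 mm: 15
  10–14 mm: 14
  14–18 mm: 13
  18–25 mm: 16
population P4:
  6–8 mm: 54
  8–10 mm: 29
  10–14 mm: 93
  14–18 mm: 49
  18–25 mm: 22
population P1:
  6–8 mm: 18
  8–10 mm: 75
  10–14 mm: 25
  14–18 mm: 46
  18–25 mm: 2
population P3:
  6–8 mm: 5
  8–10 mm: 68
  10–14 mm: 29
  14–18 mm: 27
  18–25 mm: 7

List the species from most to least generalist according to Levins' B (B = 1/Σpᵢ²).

Proportions for population P2 (n=74): 16/74=0.2162, 15/74=0.2027, 14/74=0.1892, 13/74=0.1757, 16/74=0.2162
Proportions for population P4 (n=247): 54/247=0.2186, 29/247=0.1174, 93/247=0.3765, 49/247=0.1984, 22/247=0.0891
Proportions for population P1 (n=166): 18/166=0.1084, 75/166=0.4518, 25/166=0.1506, 46/166=0.2771, 2/166=0.0120
Proportions for population P3 (n=136): 5/136=0.0368, 68/136=0.5000, 29/136=0.2132, 27/136=0.1985, 7/136=0.0515
Σp_P2ᵢ² = 0.2162² + 0.2027² + 0.1892² + 0.1757² + 0.2162² = 0.046742 + 0.041087 + 0.035797 + 0.030870 + 0.046742 = 0.201238
B_P2 = 1 / 0.201238 = 4.9692
Σp_P4ᵢ² = 0.2186² + 0.1174² + 0.3765² + 0.1984² + 0.0891² = 0.047786 + 0.013783 + 0.141752 + 0.039363 + 0.007939 = 0.250623
B_P4 = 1 / 0.250623 = 3.9901
Σp_P1ᵢ² = 0.1084² + 0.4518² + 0.1506² + 0.2771² + 0.0120² = 0.011751 + 0.204123 + 0.022680 + 0.076784 + 0.000144 = 0.315482
B_P1 = 1 / 0.315482 = 3.1698
Σp_P3ᵢ² = 0.0368² + 0.5000² + 0.2132² + 0.1985² + 0.0515² = 0.001354 + 0.250000 + 0.045454 + 0.039402 + 0.002652 = 0.338862
B_P3 = 1 / 0.338862 = 2.9511
Ranking by B (broadest → narrowest): population P2 (4.97) > population P4 (3.99) > population P1 (3.17) > population P3 (2.95)

population P2 > population P4 > population P1 > population P3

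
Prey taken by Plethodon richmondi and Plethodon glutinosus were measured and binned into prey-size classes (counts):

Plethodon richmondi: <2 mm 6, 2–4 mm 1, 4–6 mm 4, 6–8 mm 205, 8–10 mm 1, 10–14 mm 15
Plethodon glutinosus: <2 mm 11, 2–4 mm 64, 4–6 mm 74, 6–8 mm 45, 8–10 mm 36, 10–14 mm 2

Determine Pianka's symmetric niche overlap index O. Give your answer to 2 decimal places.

Proportions for Plethodon richmondi (n=232): 6/232=0.0259, 1/232=0.0043, 4/232=0.0172, 205/232=0.8836, 1/232=0.0043, 15/232=0.0647
Proportions for Plethodon glutinosus (n=232): 11/232=0.0474, 64/232=0.2759, 74/232=0.3190, 45/232=0.1940, 36/232=0.1552, 2/232=0.0086
Σ p₁ᵢp₂ᵢ = 0.001228 + 0.001186 + 0.005487 + 0.171418 + 0.000667 + 0.000556 = 0.180542
Σp_1ᵢ² = 0.0259² + 0.0043² + 0.0172² + 0.8836² + 0.0043² + 0.0647² = 0.000671 + 0.000018 + 0.000296 + 0.780749 + 0.000018 + 0.004186 = 0.785938
Σp_2ᵢ² = 0.0474² + 0.2759² + 0.3190² + 0.1940² + 0.1552² + 0.0086² = 0.002247 + 0.076121 + 0.101761 + 0.037636 + 0.024087 + 0.000074 = 0.241926
O = 0.180542 / √(0.785938 × 0.241926) = 0.180542 / 0.4360491 = 0.4140

0.41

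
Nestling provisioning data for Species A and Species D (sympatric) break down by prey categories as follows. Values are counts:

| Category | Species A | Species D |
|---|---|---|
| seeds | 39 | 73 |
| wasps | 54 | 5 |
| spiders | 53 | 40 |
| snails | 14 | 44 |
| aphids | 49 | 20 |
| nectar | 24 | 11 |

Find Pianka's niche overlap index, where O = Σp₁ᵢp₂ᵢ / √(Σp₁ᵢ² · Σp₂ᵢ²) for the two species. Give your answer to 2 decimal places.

0.72

Proportions for Species A (n=233): 39/233=0.1674, 54/233=0.2318, 53/233=0.2275, 14/233=0.0601, 49/233=0.2103, 24/233=0.1030
Proportions for Species D (n=193): 73/193=0.3782, 5/193=0.0259, 40/193=0.2073, 44/193=0.2280, 20/193=0.1036, 11/193=0.0570
Σ p₁ᵢp₂ᵢ = 0.063311 + 0.006004 + 0.047161 + 0.013703 + 0.021787 + 0.005871 = 0.157837
Σp_1ᵢ² = 0.1674² + 0.2318² + 0.2275² + 0.0601² + 0.2103² + 0.1030² = 0.028023 + 0.053731 + 0.051756 + 0.003612 + 0.044226 + 0.010609 = 0.191957
Σp_2ᵢ² = 0.3782² + 0.0259² + 0.2073² + 0.2280² + 0.1036² + 0.0570² = 0.143035 + 0.000671 + 0.042973 + 0.051984 + 0.010733 + 0.003249 = 0.252645
O = 0.157837 / √(0.191957 × 0.252645) = 0.157837 / 0.2202203 = 0.7167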